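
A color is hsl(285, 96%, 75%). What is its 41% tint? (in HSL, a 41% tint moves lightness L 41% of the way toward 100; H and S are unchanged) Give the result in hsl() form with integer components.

hsl(285, 96%, 85%)

L moves 41% from 75 toward 100: 75 + 10.25 = 85.25 → 85.
H and S are unchanged.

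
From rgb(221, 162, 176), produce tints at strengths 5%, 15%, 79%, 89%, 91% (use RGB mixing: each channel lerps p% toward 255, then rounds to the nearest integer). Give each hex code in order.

#DFA7B4, #E2B0BC, #F8EBEE, #FBF5F6, #FCF7F8

5%: (221 + 1.7 = 222.7→223, 162 + 4.65 = 166.65→167, 176 + 3.95 = 179.95→180) → #DFA7B4
15%: (221 + 5.1 = 226.1→226, 162 + 13.95 = 175.95→176, 176 + 11.85 = 187.85→188) → #E2B0BC
79%: (221 + 26.86 = 247.86→248, 162 + 73.47 = 235.47→235, 176 + 62.41 = 238.41→238) → #F8EBEE
89%: (221 + 30.26 = 251.26→251, 162 + 82.77 = 244.77→245, 176 + 70.31 = 246.31→246) → #FBF5F6
91%: (221 + 30.94 = 251.94→252, 162 + 84.63 = 246.63→247, 176 + 71.89 = 247.89→248) → #FCF7F8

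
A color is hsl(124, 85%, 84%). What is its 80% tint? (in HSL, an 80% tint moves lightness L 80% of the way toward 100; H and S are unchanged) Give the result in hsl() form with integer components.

L moves 80% from 84 toward 100: 84 + 12.8 = 96.8 → 97.
H and S are unchanged.

hsl(124, 85%, 97%)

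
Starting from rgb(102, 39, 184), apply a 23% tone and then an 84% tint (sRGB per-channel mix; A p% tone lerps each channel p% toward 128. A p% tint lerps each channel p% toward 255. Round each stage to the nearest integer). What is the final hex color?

#E7E0F2

Per channel, c → c + 0.23(128 − c):
  R: 102 + 0.23×(128−102) = 102 + 5.98 = 107.98 → 108
  G: 39 + 0.23×(128−39) = 39 + 20.47 = 59.47 → 59
  B: 184 − 12.88 = 171.12 → 171
After the tone: rgb(108, 59, 171) = #6C3BAB.
Per channel, c → c + 0.84(255 − c):
  R: 108 + 0.84×(255−108) = 108 + 123.48 = 231.48 → 231
  G: 59 + 0.84×(255−59) = 59 + 164.64 = 223.64 → 224
  B: 171 + 70.56 = 241.56 → 242
rgb(231, 224, 242) = #E7E0F2.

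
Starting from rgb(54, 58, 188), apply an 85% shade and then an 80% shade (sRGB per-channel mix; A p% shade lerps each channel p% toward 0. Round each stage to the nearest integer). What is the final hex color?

#020206

An 85% shade moves each channel 85% toward 0:
  R: 54 + 0.85×(0−54) = 54 − 45.9 = 8.1 → 8
  G: 58 + 0.85×(0−58) = 58 − 49.3 = 8.7 → 9
  B: 188 − 159.8 = 28.2 → 28
After the shade: rgb(8, 9, 28) = #08091C.
Lerp each channel 80% toward 0:
  R: 8 + 0.8×(0−8) = 8 − 6.4 = 1.6 → 2
  G: 9 + 0.8×(0−9) = 9 − 7.2 = 1.8 → 2
  B: 28 + 0.8×(0−28) = 28 − 22.4 = 5.6 → 6
rgb(2, 2, 6) = #020206.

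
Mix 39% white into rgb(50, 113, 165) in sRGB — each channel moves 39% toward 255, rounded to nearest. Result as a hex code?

#82a8c8

Lerp each channel 39% toward 255:
  R: 50 + 0.39×(255−50) = 50 + 79.95 = 129.95 → 130
  G: 113 + 0.39×(255−113) = 113 + 55.38 = 168.38 → 168
  B: 165 + 0.39×(255−165) = 165 + 35.1 = 200.1 → 200
rgb(130, 168, 200) = #82a8c8.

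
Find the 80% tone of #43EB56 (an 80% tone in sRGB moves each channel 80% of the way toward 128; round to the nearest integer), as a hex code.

#43EB56 is rgb(67, 235, 86).
Lerp each channel 80% toward 128:
  R: 67 + 0.8×(128−67) = 67 + 48.8 = 115.8 → 116
  G: 235 + 0.8×(128−235) = 235 − 85.6 = 149.4 → 149
  B: 86 + 0.8×(128−86) = 86 + 33.6 = 119.6 → 120
rgb(116, 149, 120) = #749578.

#749578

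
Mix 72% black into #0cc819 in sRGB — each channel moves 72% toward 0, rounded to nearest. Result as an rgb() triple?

rgb(3, 56, 7)

#0cc819 is rgb(12, 200, 25).
Lerp each channel 72% toward 0:
  R: 12 − 8.64 = 3.36 → 3
  G: 200 − 144 = 56 → 56
  B: 25 − 18 = 7 → 7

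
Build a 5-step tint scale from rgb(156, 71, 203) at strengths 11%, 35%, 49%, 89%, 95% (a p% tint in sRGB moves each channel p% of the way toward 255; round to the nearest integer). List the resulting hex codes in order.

#A75BD1, #BF87DD, #CDA1E4, #F4EBF9, #FAF6FC

11%: (156 + 10.89 = 166.89→167, 71 + 20.24 = 91.24→91, 203 + 5.72 = 208.72→209) → #A75BD1
35%: (156 + 34.65 = 190.65→191, 71 + 64.4 = 135.4→135, 203 + 18.2 = 221.2→221) → #BF87DD
49%: (156 + 48.51 = 204.51→205, 71 + 90.16 = 161.16→161, 203 + 25.48 = 228.48→228) → #CDA1E4
89%: (156 + 88.11 = 244.11→244, 71 + 163.76 = 234.76→235, 203 + 46.28 = 249.28→249) → #F4EBF9
95%: (156 + 94.05 = 250.05→250, 71 + 174.8 = 245.8→246, 203 + 49.4 = 252.4→252) → #FAF6FC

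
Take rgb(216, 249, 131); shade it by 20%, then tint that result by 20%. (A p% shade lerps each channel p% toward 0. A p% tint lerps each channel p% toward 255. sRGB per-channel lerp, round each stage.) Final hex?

#BDD287

A 20% shade moves each channel 20% toward 0:
  R: 216 + 0.2×(0−216) = 216 − 43.2 = 172.8 → 173
  G: 249 − 49.8 = 199.2 → 199
  B: 131 − 26.2 = 104.8 → 105
After the shade: rgb(173, 199, 105) = #ADC769.
Lerp each channel 20% toward 255:
  R: 173 + 16.4 = 189.4 → 189
  G: 199 + 0.2×(255−199) = 199 + 11.2 = 210.2 → 210
  B: 105 + 0.2×(255−105) = 105 + 30 = 135 → 135
rgb(189, 210, 135) = #BDD287.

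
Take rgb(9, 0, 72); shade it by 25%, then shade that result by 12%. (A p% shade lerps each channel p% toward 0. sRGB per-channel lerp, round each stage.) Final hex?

Per channel, c → c + 0.25(0 − c):
  R: 9 + 0.25×(0−9) = 9 − 2.25 = 6.75 → 7
  G: 0 + 0.25×(0−0) = 0 + 0 = 0 → 0
  B: 72 − 18 = 54 → 54
After the shade: rgb(7, 0, 54) = #070036.
A 12% shade moves each channel 12% toward 0:
  R: 7 + 0.12×(0−7) = 7 − 0.84 = 6.16 → 6
  G: 0 + 0.12×(0−0) = 0 + 0 = 0 → 0
  B: 54 − 6.48 = 47.52 → 48
rgb(6, 0, 48) = #060030.

#060030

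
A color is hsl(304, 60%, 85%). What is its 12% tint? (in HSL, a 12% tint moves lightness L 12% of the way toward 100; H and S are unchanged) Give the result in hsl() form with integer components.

L moves 12% from 85 toward 100: 85 + 1.8 = 86.8 → 87.
H and S are unchanged.

hsl(304, 60%, 87%)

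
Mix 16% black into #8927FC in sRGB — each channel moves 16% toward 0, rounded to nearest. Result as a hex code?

#8927FC is rgb(137, 39, 252).
Per channel, c → c + 0.16(0 − c):
  R: 137 + 0.16×(0−137) = 137 − 21.92 = 115.08 → 115
  G: 39 + 0.16×(0−39) = 39 − 6.24 = 32.76 → 33
  B: 252 + 0.16×(0−252) = 252 − 40.32 = 211.68 → 212
rgb(115, 33, 212) = #7321D4.

#7321D4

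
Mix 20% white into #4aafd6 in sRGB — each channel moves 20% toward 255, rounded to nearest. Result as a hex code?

#4aafd6 is rgb(74, 175, 214).
A 20% tint moves each channel 20% toward 255:
  R: 74 + 0.2×(255−74) = 74 + 36.2 = 110.2 → 110
  G: 175 + 16 = 191 → 191
  B: 214 + 0.2×(255−214) = 214 + 8.2 = 222.2 → 222
rgb(110, 191, 222) = #6ebfde.

#6ebfde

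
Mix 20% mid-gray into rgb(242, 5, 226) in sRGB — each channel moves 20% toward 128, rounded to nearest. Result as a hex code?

#DB1ECE

Per channel, c → c + 0.2(128 − c):
  R: 242 + 0.2×(128−242) = 242 − 22.8 = 219.2 → 219
  G: 5 + 24.6 = 29.6 → 30
  B: 226 + 0.2×(128−226) = 226 − 19.6 = 206.4 → 206
rgb(219, 30, 206) = #DB1ECE.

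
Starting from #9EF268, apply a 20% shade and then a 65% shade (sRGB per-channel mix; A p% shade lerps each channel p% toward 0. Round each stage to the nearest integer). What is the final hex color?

#2C441D

#9EF268 is rgb(158, 242, 104).
A 20% shade moves each channel 20% toward 0:
  R: 158 − 31.6 = 126.4 → 126
  G: 242 + 0.2×(0−242) = 242 − 48.4 = 193.6 → 194
  B: 104 − 20.8 = 83.2 → 83
After the shade: rgb(126, 194, 83) = #7EC253.
A 65% shade moves each channel 65% toward 0:
  R: 126 + 0.65×(0−126) = 126 − 81.9 = 44.1 → 44
  G: 194 + 0.65×(0−194) = 194 − 126.1 = 67.9 → 68
  B: 83 − 53.95 = 29.05 → 29
rgb(44, 68, 29) = #2C441D.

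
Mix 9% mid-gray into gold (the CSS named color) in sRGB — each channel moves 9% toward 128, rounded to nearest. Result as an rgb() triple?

rgb(244, 207, 12)

CSS gold is rgb(255, 215, 0).
A 9% tone moves each channel 9% toward 128:
  R: 255 − 11.43 = 243.57 → 244
  G: 215 + 0.09×(128−215) = 215 − 7.83 = 207.17 → 207
  B: 0 + 0.09×(128−0) = 0 + 11.52 = 11.52 → 12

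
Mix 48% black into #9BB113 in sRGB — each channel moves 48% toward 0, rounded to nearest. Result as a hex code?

#9BB113 is rgb(155, 177, 19).
Lerp each channel 48% toward 0:
  R: 155 − 74.4 = 80.6 → 81
  G: 177 − 84.96 = 92.04 → 92
  B: 19 + 0.48×(0−19) = 19 − 9.12 = 9.88 → 10
rgb(81, 92, 10) = #515C0A.

#515C0A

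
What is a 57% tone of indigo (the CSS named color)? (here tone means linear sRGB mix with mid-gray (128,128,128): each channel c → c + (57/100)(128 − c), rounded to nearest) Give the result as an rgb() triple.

rgb(105, 73, 129)

CSS indigo is rgb(75, 0, 130).
A 57% tone moves each channel 57% toward 128:
  R: 75 + 0.57×(128−75) = 75 + 30.21 = 105.21 → 105
  G: 0 + 72.96 = 72.96 → 73
  B: 130 − 1.14 = 128.86 → 129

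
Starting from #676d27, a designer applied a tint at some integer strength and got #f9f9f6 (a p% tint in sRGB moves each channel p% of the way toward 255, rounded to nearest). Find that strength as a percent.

#676d27 is rgb(103, 109, 39); #f9f9f6 is rgb(249, 249, 246).
On the B channel (widest range): 246 ≈ 39 + (p/100)(255 − 39), so p ≈ 100×(246 − 39)/(255 − 39) = 20700/216 = 95.83.
p = 96 reproduces all three channels after rounding.

96%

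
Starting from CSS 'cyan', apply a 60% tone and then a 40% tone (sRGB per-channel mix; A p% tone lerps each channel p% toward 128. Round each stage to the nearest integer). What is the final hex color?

CSS cyan is rgb(0, 255, 255).
Lerp each channel 60% toward 128:
  R: 0 + 76.8 = 76.8 → 77
  G: 255 − 76.2 = 178.8 → 179
  B: 255 + 0.6×(128−255) = 255 − 76.2 = 178.8 → 179
After the tone: rgb(77, 179, 179) = #4DB3B3.
Per channel, c → c + 0.4(128 − c):
  R: 77 + 0.4×(128−77) = 77 + 20.4 = 97.4 → 97
  G: 179 − 20.4 = 158.6 → 159
  B: 179 + 0.4×(128−179) = 179 − 20.4 = 158.6 → 159
rgb(97, 159, 159) = #619F9F.

#619F9F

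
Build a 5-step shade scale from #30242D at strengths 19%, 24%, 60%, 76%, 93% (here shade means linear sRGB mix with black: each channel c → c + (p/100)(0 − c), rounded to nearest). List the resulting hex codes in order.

#30242D is rgb(48, 36, 45).
19%: (48 − 9.12 = 38.88→39, 36 − 6.84 = 29.16→29, 45 − 8.55 = 36.45→36) → #271D24
24%: (48 − 11.52 = 36.48→36, 36 − 8.64 = 27.36→27, 45 − 10.8 = 34.2→34) → #241B22
60%: (48 − 28.8 = 19.2→19, 36 − 21.6 = 14.4→14, 45 − 27 = 18→18) → #130E12
76%: (48 − 36.48 = 11.52→12, 36 − 27.36 = 8.64→9, 45 − 34.2 = 10.8→11) → #0C090B
93%: (48 − 44.64 = 3.36→3, 36 − 33.48 = 2.52→3, 45 − 41.85 = 3.15→3) → #030303

#271D24, #241B22, #130E12, #0C090B, #030303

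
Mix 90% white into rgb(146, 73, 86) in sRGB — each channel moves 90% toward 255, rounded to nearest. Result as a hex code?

Lerp each channel 90% toward 255:
  R: 146 + 0.9×(255−146) = 146 + 98.1 = 244.1 → 244
  G: 73 + 0.9×(255−73) = 73 + 163.8 = 236.8 → 237
  B: 86 + 0.9×(255−86) = 86 + 152.1 = 238.1 → 238
rgb(244, 237, 238) = #f4edee.

#f4edee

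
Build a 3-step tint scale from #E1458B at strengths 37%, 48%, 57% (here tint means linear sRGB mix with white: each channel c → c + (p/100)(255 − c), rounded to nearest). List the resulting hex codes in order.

#EC8AB6, #EF9EC3, #F2AFCD

#E1458B is rgb(225, 69, 139).
37%: (225 + 11.1 = 236.1→236, 69 + 68.82 = 137.82→138, 139 + 42.92 = 181.92→182) → #EC8AB6
48%: (225 + 14.4 = 239.4→239, 69 + 89.28 = 158.28→158, 139 + 55.68 = 194.68→195) → #EF9EC3
57%: (225 + 17.1 = 242.1→242, 69 + 106.02 = 175.02→175, 139 + 66.12 = 205.12→205) → #F2AFCD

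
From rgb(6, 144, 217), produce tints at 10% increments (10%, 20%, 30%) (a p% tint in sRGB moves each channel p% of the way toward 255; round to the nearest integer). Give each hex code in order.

10%: (6 + 24.9 = 30.9→31, 144 + 11.1 = 155.1→155, 217 + 3.8 = 220.8→221) → #1F9BDD
20%: (6 + 49.8 = 55.8→56, 144 + 22.2 = 166.2→166, 217 + 7.6 = 224.6→225) → #38A6E1
30%: (6 + 74.7 = 80.7→81, 144 + 33.3 = 177.3→177, 217 + 11.4 = 228.4→228) → #51B1E4

#1F9BDD, #38A6E1, #51B1E4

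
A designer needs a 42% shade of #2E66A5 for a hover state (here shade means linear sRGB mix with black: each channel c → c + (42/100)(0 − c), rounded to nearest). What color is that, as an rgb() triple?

#2E66A5 is rgb(46, 102, 165).
Lerp each channel 42% toward 0:
  R: 46 + 0.42×(0−46) = 46 − 19.32 = 26.68 → 27
  G: 102 + 0.42×(0−102) = 102 − 42.84 = 59.16 → 59
  B: 165 + 0.42×(0−165) = 165 − 69.3 = 95.7 → 96

rgb(27, 59, 96)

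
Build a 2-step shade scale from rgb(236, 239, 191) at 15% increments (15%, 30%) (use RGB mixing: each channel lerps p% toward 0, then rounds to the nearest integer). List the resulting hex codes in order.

#c9cba2, #a5a786

15%: (236 − 35.4 = 200.6→201, 239 − 35.85 = 203.15→203, 191 − 28.65 = 162.35→162) → #c9cba2
30%: (236 − 70.8 = 165.2→165, 239 − 71.7 = 167.3→167, 191 − 57.3 = 133.7→134) → #a5a786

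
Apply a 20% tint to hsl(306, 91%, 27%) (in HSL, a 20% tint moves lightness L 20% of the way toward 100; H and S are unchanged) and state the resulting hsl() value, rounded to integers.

L moves 20% from 27 toward 100: 27 + 14.6 = 41.6 → 42.
H and S are unchanged.

hsl(306, 91%, 42%)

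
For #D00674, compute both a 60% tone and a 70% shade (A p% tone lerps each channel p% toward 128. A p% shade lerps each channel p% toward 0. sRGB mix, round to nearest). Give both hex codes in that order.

#A04F7B, #3E0223

#D00674 is rgb(208, 6, 116).
60% tone:
  R: 208 − 48 = 160 → 160
  G: 6 + 0.6×(128−6) = 6 + 73.2 = 79.2 → 79
  B: 116 + 7.2 = 123.2 → 123
  → #A04F7B
70% shade:
  R: 208 + 0.7×(0−208) = 208 − 145.6 = 62.4 → 62
  G: 6 + 0.7×(0−6) = 6 − 4.2 = 1.8 → 2
  B: 116 + 0.7×(0−116) = 116 − 81.2 = 34.8 → 35
  → #3E0223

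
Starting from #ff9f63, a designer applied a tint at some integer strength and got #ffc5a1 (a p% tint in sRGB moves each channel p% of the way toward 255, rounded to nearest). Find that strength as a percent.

#ff9f63 is rgb(255, 159, 99); #ffc5a1 is rgb(255, 197, 161).
On the B channel (widest range): 161 ≈ 99 + (p/100)(255 − 99), so p ≈ 100×(161 − 99)/(255 − 99) = 6200/156 = 39.74.
p = 40 reproduces all three channels after rounding.

40%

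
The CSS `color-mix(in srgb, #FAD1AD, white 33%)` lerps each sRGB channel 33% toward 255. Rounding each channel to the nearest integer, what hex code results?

#FAD1AD is rgb(250, 209, 173).
Lerp each channel 33% toward 255:
  R: 250 + 0.33×(255−250) = 250 + 1.65 = 251.65 → 252
  G: 209 + 0.33×(255−209) = 209 + 15.18 = 224.18 → 224
  B: 173 + 0.33×(255−173) = 173 + 27.06 = 200.06 → 200
rgb(252, 224, 200) = #FCE0C8.

#FCE0C8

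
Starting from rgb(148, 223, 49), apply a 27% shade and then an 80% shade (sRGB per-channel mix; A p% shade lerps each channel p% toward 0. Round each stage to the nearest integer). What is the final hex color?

#162107

Per channel, c → c + 0.27(0 − c):
  R: 148 − 39.96 = 108.04 → 108
  G: 223 + 0.27×(0−223) = 223 − 60.21 = 162.79 → 163
  B: 49 − 13.23 = 35.77 → 36
After the shade: rgb(108, 163, 36) = #6CA324.
Lerp each channel 80% toward 0:
  R: 108 − 86.4 = 21.6 → 22
  G: 163 + 0.8×(0−163) = 163 − 130.4 = 32.6 → 33
  B: 36 − 28.8 = 7.2 → 7
rgb(22, 33, 7) = #162107.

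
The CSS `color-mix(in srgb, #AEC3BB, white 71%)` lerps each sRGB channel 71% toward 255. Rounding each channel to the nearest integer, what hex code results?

#E8EEEB

#AEC3BB is rgb(174, 195, 187).
A 71% tint moves each channel 71% toward 255:
  R: 174 + 57.51 = 231.51 → 232
  G: 195 + 42.6 = 237.6 → 238
  B: 187 + 0.71×(255−187) = 187 + 48.28 = 235.28 → 235
rgb(232, 238, 235) = #E8EEEB.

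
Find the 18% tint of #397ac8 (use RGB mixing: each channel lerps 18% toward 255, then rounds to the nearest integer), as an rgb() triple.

rgb(93, 146, 210)

#397ac8 is rgb(57, 122, 200).
Per channel, c → c + 0.18(255 − c):
  R: 57 + 0.18×(255−57) = 57 + 35.64 = 92.64 → 93
  G: 122 + 0.18×(255−122) = 122 + 23.94 = 145.94 → 146
  B: 200 + 0.18×(255−200) = 200 + 9.9 = 209.9 → 210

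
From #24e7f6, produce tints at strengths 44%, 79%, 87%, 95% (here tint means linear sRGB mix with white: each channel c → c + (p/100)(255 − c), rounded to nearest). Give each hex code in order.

#84f2fa, #d1fafd, #e3fcfe, #f4feff

#24e7f6 is rgb(36, 231, 246).
44%: (36 + 96.36 = 132.36→132, 231 + 10.56 = 241.56→242, 246 + 3.96 = 249.96→250) → #84f2fa
79%: (36 + 173.01 = 209.01→209, 231 + 18.96 = 249.96→250, 246 + 7.11 = 253.11→253) → #d1fafd
87%: (36 + 190.53 = 226.53→227, 231 + 20.88 = 251.88→252, 246 + 7.83 = 253.83→254) → #e3fcfe
95%: (36 + 208.05 = 244.05→244, 231 + 22.8 = 253.8→254, 246 + 8.55 = 254.55→255) → #f4feff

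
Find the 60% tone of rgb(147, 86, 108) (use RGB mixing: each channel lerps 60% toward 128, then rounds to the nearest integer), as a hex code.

A 60% tone moves each channel 60% toward 128:
  R: 147 − 11.4 = 135.6 → 136
  G: 86 + 0.6×(128−86) = 86 + 25.2 = 111.2 → 111
  B: 108 + 12 = 120 → 120
rgb(136, 111, 120) = #886f78.

#886f78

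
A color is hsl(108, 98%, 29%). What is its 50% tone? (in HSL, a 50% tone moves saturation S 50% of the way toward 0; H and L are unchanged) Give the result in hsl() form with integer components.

S moves 50% from 98 toward 0: 98 − 49 = 49 → 49.
H and L are unchanged.

hsl(108, 49%, 29%)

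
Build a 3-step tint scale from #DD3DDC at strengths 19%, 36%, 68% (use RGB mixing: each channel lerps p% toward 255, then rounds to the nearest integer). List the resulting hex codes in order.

#E362E3, #E983E9, #F4C1F4

#DD3DDC is rgb(221, 61, 220).
19%: (221 + 6.46 = 227.46→227, 61 + 36.86 = 97.86→98, 220 + 6.65 = 226.65→227) → #E362E3
36%: (221 + 12.24 = 233.24→233, 61 + 69.84 = 130.84→131, 220 + 12.6 = 232.6→233) → #E983E9
68%: (221 + 23.12 = 244.12→244, 61 + 131.92 = 192.92→193, 220 + 23.8 = 243.8→244) → #F4C1F4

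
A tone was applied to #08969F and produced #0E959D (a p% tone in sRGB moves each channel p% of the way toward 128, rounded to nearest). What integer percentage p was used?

#08969F is rgb(8, 150, 159); #0E959D is rgb(14, 149, 157).
On the R channel (widest range): 14 ≈ 8 + (p/100)(128 − 8), so p ≈ 100×(14 − 8)/(128 − 8) = 600/120 = 5.00.
p = 5 reproduces all three channels after rounding.

5%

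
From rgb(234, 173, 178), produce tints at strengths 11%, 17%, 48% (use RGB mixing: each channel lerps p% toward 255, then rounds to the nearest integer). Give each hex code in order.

#ecb6ba, #eebbbf, #f4d4d7

11%: (234 + 2.31 = 236.31→236, 173 + 9.02 = 182.02→182, 178 + 8.47 = 186.47→186) → #ecb6ba
17%: (234 + 3.57 = 237.57→238, 173 + 13.94 = 186.94→187, 178 + 13.09 = 191.09→191) → #eebbbf
48%: (234 + 10.08 = 244.08→244, 173 + 39.36 = 212.36→212, 178 + 36.96 = 214.96→215) → #f4d4d7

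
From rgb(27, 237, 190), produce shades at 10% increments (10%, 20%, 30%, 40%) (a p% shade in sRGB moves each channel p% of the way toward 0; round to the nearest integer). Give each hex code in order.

10%: (27 − 2.7 = 24.3→24, 237 − 23.7 = 213.3→213, 190 − 19 = 171→171) → #18d5ab
20%: (27 − 5.4 = 21.6→22, 237 − 47.4 = 189.6→190, 190 − 38 = 152→152) → #16be98
30%: (27 − 8.1 = 18.9→19, 237 − 71.1 = 165.9→166, 190 − 57 = 133→133) → #13a685
40%: (27 − 10.8 = 16.2→16, 237 − 94.8 = 142.2→142, 190 − 76 = 114→114) → #108e72

#18d5ab, #16be98, #13a685, #108e72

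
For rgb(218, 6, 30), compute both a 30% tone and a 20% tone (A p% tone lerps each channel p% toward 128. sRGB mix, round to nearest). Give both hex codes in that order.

30% tone:
  R: 218 − 27 = 191 → 191
  G: 6 + 36.6 = 42.6 → 43
  B: 30 + 0.3×(128−30) = 30 + 29.4 = 59.4 → 59
  → #BF2B3B
20% tone:
  R: 218 + 0.2×(128−218) = 218 − 18 = 200 → 200
  G: 6 + 24.4 = 30.4 → 30
  B: 30 + 0.2×(128−30) = 30 + 19.6 = 49.6 → 50
  → #C81E32

#BF2B3B, #C81E32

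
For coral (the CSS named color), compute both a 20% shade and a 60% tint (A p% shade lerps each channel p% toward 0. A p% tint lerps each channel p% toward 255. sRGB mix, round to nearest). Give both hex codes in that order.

#CC6640, #FFCCB9

CSS coral is rgb(255, 127, 80).
20% shade:
  R: 255 + 0.2×(0−255) = 255 − 51 = 204 → 204
  G: 127 + 0.2×(0−127) = 127 − 25.4 = 101.6 → 102
  B: 80 + 0.2×(0−80) = 80 − 16 = 64 → 64
  → #CC6640
60% tint:
  R: 255 + 0.6×(255−255) = 255 + 0 = 255 → 255
  G: 127 + 76.8 = 203.8 → 204
  B: 80 + 0.6×(255−80) = 80 + 105 = 185 → 185
  → #FFCCB9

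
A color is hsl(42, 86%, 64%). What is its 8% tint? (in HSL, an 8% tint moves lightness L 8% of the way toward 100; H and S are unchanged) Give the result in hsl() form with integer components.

L moves 8% from 64 toward 100: 64 + 2.88 = 66.88 → 67.
H and S are unchanged.

hsl(42, 86%, 67%)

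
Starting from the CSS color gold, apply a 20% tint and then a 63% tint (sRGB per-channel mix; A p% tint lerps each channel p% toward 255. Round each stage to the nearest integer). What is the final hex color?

#fff3b4

CSS gold is rgb(255, 215, 0).
A 20% tint moves each channel 20% toward 255:
  R: 255 + 0.2×(255−255) = 255 + 0 = 255 → 255
  G: 215 + 0.2×(255−215) = 215 + 8 = 223 → 223
  B: 0 + 51 = 51 → 51
After the tint: rgb(255, 223, 51) = #ffdf33.
A 63% tint moves each channel 63% toward 255:
  R: 255 + 0.63×(255−255) = 255 + 0 = 255 → 255
  G: 223 + 0.63×(255−223) = 223 + 20.16 = 243.16 → 243
  B: 51 + 0.63×(255−51) = 51 + 128.52 = 179.52 → 180
rgb(255, 243, 180) = #fff3b4.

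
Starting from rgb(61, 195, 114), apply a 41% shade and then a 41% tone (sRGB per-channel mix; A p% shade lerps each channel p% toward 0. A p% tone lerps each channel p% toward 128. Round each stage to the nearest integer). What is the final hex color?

#4A785C

Per channel, c → c + 0.41(0 − c):
  R: 61 − 25.01 = 35.99 → 36
  G: 195 + 0.41×(0−195) = 195 − 79.95 = 115.05 → 115
  B: 114 + 0.41×(0−114) = 114 − 46.74 = 67.26 → 67
After the shade: rgb(36, 115, 67) = #247343.
A 41% tone moves each channel 41% toward 128:
  R: 36 + 37.72 = 73.72 → 74
  G: 115 + 0.41×(128−115) = 115 + 5.33 = 120.33 → 120
  B: 67 + 0.41×(128−67) = 67 + 25.01 = 92.01 → 92
rgb(74, 120, 92) = #4A785C.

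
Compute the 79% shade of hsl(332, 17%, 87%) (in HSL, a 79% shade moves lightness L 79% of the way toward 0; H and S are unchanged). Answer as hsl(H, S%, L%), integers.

L moves 79% from 87 toward 0: 87 − 68.73 = 18.27 → 18.
H and S are unchanged.

hsl(332, 17%, 18%)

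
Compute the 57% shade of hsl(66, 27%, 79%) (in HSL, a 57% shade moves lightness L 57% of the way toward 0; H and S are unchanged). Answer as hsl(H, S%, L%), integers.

hsl(66, 27%, 34%)

L moves 57% from 79 toward 0: 79 − 45.03 = 33.97 → 34.
H and S are unchanged.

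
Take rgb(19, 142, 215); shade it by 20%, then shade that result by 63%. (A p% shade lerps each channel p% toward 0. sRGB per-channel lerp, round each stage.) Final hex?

Per channel, c → c + 0.2(0 − c):
  R: 19 − 3.8 = 15.2 → 15
  G: 142 + 0.2×(0−142) = 142 − 28.4 = 113.6 → 114
  B: 215 + 0.2×(0−215) = 215 − 43 = 172 → 172
After the shade: rgb(15, 114, 172) = #0F72AC.
Per channel, c → c + 0.63(0 − c):
  R: 15 − 9.45 = 5.55 → 6
  G: 114 + 0.63×(0−114) = 114 − 71.82 = 42.18 → 42
  B: 172 + 0.63×(0−172) = 172 − 108.36 = 63.64 → 64
rgb(6, 42, 64) = #062A40.

#062A40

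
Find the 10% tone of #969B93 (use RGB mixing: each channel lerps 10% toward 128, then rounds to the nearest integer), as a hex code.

#949891

#969B93 is rgb(150, 155, 147).
A 10% tone moves each channel 10% toward 128:
  R: 150 + 0.1×(128−150) = 150 − 2.2 = 147.8 → 148
  G: 155 − 2.7 = 152.3 → 152
  B: 147 − 1.9 = 145.1 → 145
rgb(148, 152, 145) = #949891.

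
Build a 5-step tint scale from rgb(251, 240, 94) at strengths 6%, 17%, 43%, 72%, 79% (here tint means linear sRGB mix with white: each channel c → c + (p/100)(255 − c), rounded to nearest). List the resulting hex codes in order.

6%: (251→251, 240 + 0.9 = 240.9→241, 94 + 9.66 = 103.66→104) → #FBF168
17%: (251 + 0.68 = 251.68→252, 240 + 2.55 = 242.55→243, 94 + 27.37 = 121.37→121) → #FCF379
43%: (251 + 1.72 = 252.72→253, 240 + 6.45 = 246.45→246, 94 + 69.23 = 163.23→163) → #FDF6A3
72%: (251 + 2.88 = 253.88→254, 240 + 10.8 = 250.8→251, 94 + 115.92 = 209.92→210) → #FEFBD2
79%: (251 + 3.16 = 254.16→254, 240 + 11.85 = 251.85→252, 94 + 127.19 = 221.19→221) → #FEFCDD

#FBF168, #FCF379, #FDF6A3, #FEFBD2, #FEFCDD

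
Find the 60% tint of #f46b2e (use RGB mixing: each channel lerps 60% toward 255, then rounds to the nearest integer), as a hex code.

#f46b2e is rgb(244, 107, 46).
Per channel, c → c + 0.6(255 − c):
  R: 244 + 0.6×(255−244) = 244 + 6.6 = 250.6 → 251
  G: 107 + 0.6×(255−107) = 107 + 88.8 = 195.8 → 196
  B: 46 + 0.6×(255−46) = 46 + 125.4 = 171.4 → 171
rgb(251, 196, 171) = #fbc4ab.

#fbc4ab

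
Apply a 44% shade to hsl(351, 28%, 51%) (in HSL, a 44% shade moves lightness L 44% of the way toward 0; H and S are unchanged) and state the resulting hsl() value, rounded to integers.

L moves 44% from 51 toward 0: 51 − 22.44 = 28.56 → 29.
H and S are unchanged.

hsl(351, 28%, 29%)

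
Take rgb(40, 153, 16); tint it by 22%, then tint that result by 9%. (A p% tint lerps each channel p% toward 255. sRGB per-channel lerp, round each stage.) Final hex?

Per channel, c → c + 0.22(255 − c):
  R: 40 + 47.3 = 87.3 → 87
  G: 153 + 22.44 = 175.44 → 175
  B: 16 + 52.58 = 68.58 → 69
After the tint: rgb(87, 175, 69) = #57AF45.
Per channel, c → c + 0.09(255 − c):
  R: 87 + 15.12 = 102.12 → 102
  G: 175 + 0.09×(255−175) = 175 + 7.2 = 182.2 → 182
  B: 69 + 0.09×(255−69) = 69 + 16.74 = 85.74 → 86
rgb(102, 182, 86) = #66B656.

#66B656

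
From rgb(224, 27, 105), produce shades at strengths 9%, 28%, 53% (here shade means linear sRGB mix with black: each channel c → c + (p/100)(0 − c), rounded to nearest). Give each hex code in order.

9%: (224 − 20.16 = 203.84→204, 27 − 2.43 = 24.57→25, 105 − 9.45 = 95.55→96) → #cc1960
28%: (224 − 62.72 = 161.28→161, 27 − 7.56 = 19.44→19, 105 − 29.4 = 75.6→76) → #a1134c
53%: (224 − 118.72 = 105.28→105, 27 − 14.31 = 12.69→13, 105 − 55.65 = 49.35→49) → #690d31

#cc1960, #a1134c, #690d31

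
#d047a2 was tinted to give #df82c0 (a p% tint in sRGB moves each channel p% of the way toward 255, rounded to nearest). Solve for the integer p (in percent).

32%

#d047a2 is rgb(208, 71, 162); #df82c0 is rgb(223, 130, 192).
On the G channel (widest range): 130 ≈ 71 + (p/100)(255 − 71), so p ≈ 100×(130 − 71)/(255 − 71) = 5900/184 = 32.07.
p = 32 reproduces all three channels after rounding.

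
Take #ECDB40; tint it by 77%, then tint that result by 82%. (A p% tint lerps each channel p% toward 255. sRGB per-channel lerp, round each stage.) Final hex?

#FEFEF7

#ECDB40 is rgb(236, 219, 64).
Lerp each channel 77% toward 255:
  R: 236 + 14.63 = 250.63 → 251
  G: 219 + 0.77×(255−219) = 219 + 27.72 = 246.72 → 247
  B: 64 + 0.77×(255−64) = 64 + 147.07 = 211.07 → 211
After the tint: rgb(251, 247, 211) = #FBF7D3.
Per channel, c → c + 0.82(255 − c):
  R: 251 + 0.82×(255−251) = 251 + 3.28 = 254.28 → 254
  G: 247 + 0.82×(255−247) = 247 + 6.56 = 253.56 → 254
  B: 211 + 36.08 = 247.08 → 247
rgb(254, 254, 247) = #FEFEF7.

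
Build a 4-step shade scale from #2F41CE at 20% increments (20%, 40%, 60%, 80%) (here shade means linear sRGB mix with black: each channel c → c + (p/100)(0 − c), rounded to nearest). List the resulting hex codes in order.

#2634A5, #1C277C, #131A52, #090D29

#2F41CE is rgb(47, 65, 206).
20%: (47 − 9.4 = 37.6→38, 65 − 13 = 52→52, 206 − 41.2 = 164.8→165) → #2634A5
40%: (47 − 18.8 = 28.2→28, 65 − 26 = 39→39, 206 − 82.4 = 123.6→124) → #1C277C
60%: (47 − 28.2 = 18.8→19, 65 − 39 = 26→26, 206 − 123.6 = 82.4→82) → #131A52
80%: (47 − 37.6 = 9.4→9, 65 − 52 = 13→13, 206 − 164.8 = 41.2→41) → #090D29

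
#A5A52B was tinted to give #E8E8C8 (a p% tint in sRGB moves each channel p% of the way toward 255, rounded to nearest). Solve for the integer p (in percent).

#A5A52B is rgb(165, 165, 43); #E8E8C8 is rgb(232, 232, 200).
On the B channel (widest range): 200 ≈ 43 + (p/100)(255 − 43), so p ≈ 100×(200 − 43)/(255 − 43) = 15700/212 = 74.06.
p = 74 reproduces all three channels after rounding.

74%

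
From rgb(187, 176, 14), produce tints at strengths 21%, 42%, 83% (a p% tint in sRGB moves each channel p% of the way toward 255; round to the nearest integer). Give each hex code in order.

21%: (187 + 14.28 = 201.28→201, 176 + 16.59 = 192.59→193, 14 + 50.61 = 64.61→65) → #C9C141
42%: (187 + 28.56 = 215.56→216, 176 + 33.18 = 209.18→209, 14 + 101.22 = 115.22→115) → #D8D173
83%: (187 + 56.44 = 243.44→243, 176 + 65.57 = 241.57→242, 14 + 200.03 = 214.03→214) → #F3F2D6

#C9C141, #D8D173, #F3F2D6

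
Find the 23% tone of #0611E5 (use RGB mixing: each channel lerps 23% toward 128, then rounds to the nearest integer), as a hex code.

#0611E5 is rgb(6, 17, 229).
Lerp each channel 23% toward 128:
  R: 6 + 28.06 = 34.06 → 34
  G: 17 + 25.53 = 42.53 → 43
  B: 229 + 0.23×(128−229) = 229 − 23.23 = 205.77 → 206
rgb(34, 43, 206) = #222BCE.

#222BCE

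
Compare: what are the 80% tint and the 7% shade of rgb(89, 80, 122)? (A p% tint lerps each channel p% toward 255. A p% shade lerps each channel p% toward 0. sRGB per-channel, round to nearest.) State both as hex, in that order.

#DEDCE4, #534A71

80% tint:
  R: 89 + 0.8×(255−89) = 89 + 132.8 = 221.8 → 222
  G: 80 + 0.8×(255−80) = 80 + 140 = 220 → 220
  B: 122 + 0.8×(255−122) = 122 + 106.4 = 228.4 → 228
  → #DEDCE4
7% shade:
  R: 89 − 6.23 = 82.77 → 83
  G: 80 + 0.07×(0−80) = 80 − 5.6 = 74.4 → 74
  B: 122 + 0.07×(0−122) = 122 − 8.54 = 113.46 → 113
  → #534A71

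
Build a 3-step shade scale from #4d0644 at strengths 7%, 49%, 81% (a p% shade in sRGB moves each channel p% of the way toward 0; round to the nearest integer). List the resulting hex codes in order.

#4d0644 is rgb(77, 6, 68).
7%: (77 − 5.39 = 71.61→72, 6→6, 68 − 4.76 = 63.24→63) → #48063f
49%: (77 − 37.73 = 39.27→39, 6 − 2.94 = 3.06→3, 68 − 33.32 = 34.68→35) → #270323
81%: (77 − 62.37 = 14.63→15, 6 − 4.86 = 1.14→1, 68 − 55.08 = 12.92→13) → #0f010d

#48063f, #270323, #0f010d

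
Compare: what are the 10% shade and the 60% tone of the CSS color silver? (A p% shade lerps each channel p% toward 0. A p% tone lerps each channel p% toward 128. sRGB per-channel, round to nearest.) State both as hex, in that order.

#ADADAD, #9A9A9A

CSS silver is rgb(192, 192, 192).
10% shade:
  R: 192 − 19.2 = 172.8 → 173
  G: 192 + 0.1×(0−192) = 192 − 19.2 = 172.8 → 173
  B: 192 + 0.1×(0−192) = 192 − 19.2 = 172.8 → 173
  → #ADADAD
60% tone:
  R: 192 + 0.6×(128−192) = 192 − 38.4 = 153.6 → 154
  G: 192 − 38.4 = 153.6 → 154
  B: 192 + 0.6×(128−192) = 192 − 38.4 = 153.6 → 154
  → #9A9A9A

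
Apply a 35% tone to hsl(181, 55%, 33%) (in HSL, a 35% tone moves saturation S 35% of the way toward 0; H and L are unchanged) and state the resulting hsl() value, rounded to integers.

hsl(181, 36%, 33%)

S moves 35% from 55 toward 0: 55 − 19.25 = 35.75 → 36.
H and L are unchanged.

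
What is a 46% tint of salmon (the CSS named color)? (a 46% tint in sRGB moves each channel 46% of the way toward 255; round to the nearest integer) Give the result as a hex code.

CSS salmon is rgb(250, 128, 114).
Per channel, c → c + 0.46(255 − c):
  R: 250 + 0.46×(255−250) = 250 + 2.3 = 252.3 → 252
  G: 128 + 0.46×(255−128) = 128 + 58.42 = 186.42 → 186
  B: 114 + 64.86 = 178.86 → 179
rgb(252, 186, 179) = #FCBAB3.

#FCBAB3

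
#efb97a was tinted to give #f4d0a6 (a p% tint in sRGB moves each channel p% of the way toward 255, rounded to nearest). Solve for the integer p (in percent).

33%

#efb97a is rgb(239, 185, 122); #f4d0a6 is rgb(244, 208, 166).
On the B channel (widest range): 166 ≈ 122 + (p/100)(255 − 122), so p ≈ 100×(166 − 122)/(255 − 122) = 4400/133 = 33.08.
p = 33 reproduces all three channels after rounding.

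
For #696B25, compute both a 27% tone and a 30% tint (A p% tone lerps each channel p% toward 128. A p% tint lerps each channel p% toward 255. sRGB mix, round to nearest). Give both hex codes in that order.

#6F713E, #969766

#696B25 is rgb(105, 107, 37).
27% tone:
  R: 105 + 0.27×(128−105) = 105 + 6.21 = 111.21 → 111
  G: 107 + 5.67 = 112.67 → 113
  B: 37 + 0.27×(128−37) = 37 + 24.57 = 61.57 → 62
  → #6F713E
30% tint:
  R: 105 + 0.3×(255−105) = 105 + 45 = 150 → 150
  G: 107 + 44.4 = 151.4 → 151
  B: 37 + 0.3×(255−37) = 37 + 65.4 = 102.4 → 102
  → #969766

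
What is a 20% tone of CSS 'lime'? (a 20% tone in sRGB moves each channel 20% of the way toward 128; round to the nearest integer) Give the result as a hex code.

CSS lime is rgb(0, 255, 0).
A 20% tone moves each channel 20% toward 128:
  R: 0 + 0.2×(128−0) = 0 + 25.6 = 25.6 → 26
  G: 255 − 25.4 = 229.6 → 230
  B: 0 + 0.2×(128−0) = 0 + 25.6 = 25.6 → 26
rgb(26, 230, 26) = #1ae61a.

#1ae61a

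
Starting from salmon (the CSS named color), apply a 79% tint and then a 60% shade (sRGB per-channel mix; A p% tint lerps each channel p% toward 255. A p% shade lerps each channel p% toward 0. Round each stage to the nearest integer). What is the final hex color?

#665b5a

CSS salmon is rgb(250, 128, 114).
Lerp each channel 79% toward 255:
  R: 250 + 3.95 = 253.95 → 254
  G: 128 + 100.33 = 228.33 → 228
  B: 114 + 0.79×(255−114) = 114 + 111.39 = 225.39 → 225
After the tint: rgb(254, 228, 225) = #fee4e1.
A 60% shade moves each channel 60% toward 0:
  R: 254 + 0.6×(0−254) = 254 − 152.4 = 101.6 → 102
  G: 228 − 136.8 = 91.2 → 91
  B: 225 − 135 = 90 → 90
rgb(102, 91, 90) = #665b5a.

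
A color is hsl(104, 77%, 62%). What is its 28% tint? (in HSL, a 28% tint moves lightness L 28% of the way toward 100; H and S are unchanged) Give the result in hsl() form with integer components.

L moves 28% from 62 toward 100: 62 + 10.64 = 72.64 → 73.
H and S are unchanged.

hsl(104, 77%, 73%)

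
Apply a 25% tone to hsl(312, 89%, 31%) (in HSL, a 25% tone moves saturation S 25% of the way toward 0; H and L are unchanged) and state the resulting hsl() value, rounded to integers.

hsl(312, 67%, 31%)

S moves 25% from 89 toward 0: 89 − 22.25 = 66.75 → 67.
H and L are unchanged.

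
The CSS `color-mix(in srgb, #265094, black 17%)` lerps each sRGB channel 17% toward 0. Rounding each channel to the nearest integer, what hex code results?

#265094 is rgb(38, 80, 148).
A 17% shade moves each channel 17% toward 0:
  R: 38 + 0.17×(0−38) = 38 − 6.46 = 31.54 → 32
  G: 80 + 0.17×(0−80) = 80 − 13.6 = 66.4 → 66
  B: 148 − 25.16 = 122.84 → 123
rgb(32, 66, 123) = #20427B.

#20427B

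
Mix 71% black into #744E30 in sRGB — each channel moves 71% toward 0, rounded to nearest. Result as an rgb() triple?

#744E30 is rgb(116, 78, 48).
A 71% shade moves each channel 71% toward 0:
  R: 116 − 82.36 = 33.64 → 34
  G: 78 + 0.71×(0−78) = 78 − 55.38 = 22.62 → 23
  B: 48 + 0.71×(0−48) = 48 − 34.08 = 13.92 → 14

rgb(34, 23, 14)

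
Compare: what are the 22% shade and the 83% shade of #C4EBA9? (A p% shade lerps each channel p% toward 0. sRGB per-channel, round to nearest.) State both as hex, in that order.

#C4EBA9 is rgb(196, 235, 169).
22% shade:
  R: 196 + 0.22×(0−196) = 196 − 43.12 = 152.88 → 153
  G: 235 + 0.22×(0−235) = 235 − 51.7 = 183.3 → 183
  B: 169 + 0.22×(0−169) = 169 − 37.18 = 131.82 → 132
  → #99B784
83% shade:
  R: 196 + 0.83×(0−196) = 196 − 162.68 = 33.32 → 33
  G: 235 + 0.83×(0−235) = 235 − 195.05 = 39.95 → 40
  B: 169 + 0.83×(0−169) = 169 − 140.27 = 28.73 → 29
  → #21281D

#99B784, #21281D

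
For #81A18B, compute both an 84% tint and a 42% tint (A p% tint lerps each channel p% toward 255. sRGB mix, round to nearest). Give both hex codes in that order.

#81A18B is rgb(129, 161, 139).
84% tint:
  R: 129 + 105.84 = 234.84 → 235
  G: 161 + 78.96 = 239.96 → 240
  B: 139 + 97.44 = 236.44 → 236
  → #EBF0EC
42% tint:
  R: 129 + 0.42×(255−129) = 129 + 52.92 = 181.92 → 182
  G: 161 + 39.48 = 200.48 → 200
  B: 139 + 48.72 = 187.72 → 188
  → #B6C8BC

#EBF0EC, #B6C8BC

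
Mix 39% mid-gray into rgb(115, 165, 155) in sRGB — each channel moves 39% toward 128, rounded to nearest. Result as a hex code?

#789790

A 39% tone moves each channel 39% toward 128:
  R: 115 + 5.07 = 120.07 → 120
  G: 165 + 0.39×(128−165) = 165 − 14.43 = 150.57 → 151
  B: 155 + 0.39×(128−155) = 155 − 10.53 = 144.47 → 144
rgb(120, 151, 144) = #789790.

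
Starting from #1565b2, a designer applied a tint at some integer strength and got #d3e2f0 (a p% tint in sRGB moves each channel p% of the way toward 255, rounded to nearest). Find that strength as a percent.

#1565b2 is rgb(21, 101, 178); #d3e2f0 is rgb(211, 226, 240).
On the R channel (widest range): 211 ≈ 21 + (p/100)(255 − 21), so p ≈ 100×(211 − 21)/(255 − 21) = 19000/234 = 81.20.
p = 81 reproduces all three channels after rounding.

81%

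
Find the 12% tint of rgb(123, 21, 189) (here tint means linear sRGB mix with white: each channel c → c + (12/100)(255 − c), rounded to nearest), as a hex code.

A 12% tint moves each channel 12% toward 255:
  R: 123 + 0.12×(255−123) = 123 + 15.84 = 138.84 → 139
  G: 21 + 28.08 = 49.08 → 49
  B: 189 + 0.12×(255−189) = 189 + 7.92 = 196.92 → 197
rgb(139, 49, 197) = #8b31c5.

#8b31c5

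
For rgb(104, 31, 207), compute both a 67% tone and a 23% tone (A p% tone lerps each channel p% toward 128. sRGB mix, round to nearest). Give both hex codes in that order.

#78609A, #6E35BD

67% tone:
  R: 104 + 0.67×(128−104) = 104 + 16.08 = 120.08 → 120
  G: 31 + 0.67×(128−31) = 31 + 64.99 = 95.99 → 96
  B: 207 + 0.67×(128−207) = 207 − 52.93 = 154.07 → 154
  → #78609A
23% tone:
  R: 104 + 5.52 = 109.52 → 110
  G: 31 + 22.31 = 53.31 → 53
  B: 207 + 0.23×(128−207) = 207 − 18.17 = 188.83 → 189
  → #6E35BD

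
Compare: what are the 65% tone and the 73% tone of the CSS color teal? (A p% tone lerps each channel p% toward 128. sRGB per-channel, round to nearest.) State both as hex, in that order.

CSS teal is rgb(0, 128, 128).
65% tone:
  R: 0 + 0.65×(128−0) = 0 + 83.2 = 83.2 → 83
  G: 128 + 0.65×(128−128) = 128 + 0 = 128 → 128
  B: 128 + 0 = 128 → 128
  → #538080
73% tone:
  R: 0 + 0.73×(128−0) = 0 + 93.44 = 93.44 → 93
  G: 128 + 0.73×(128−128) = 128 + 0 = 128 → 128
  B: 128 + 0.73×(128−128) = 128 + 0 = 128 → 128
  → #5D8080

#538080, #5D8080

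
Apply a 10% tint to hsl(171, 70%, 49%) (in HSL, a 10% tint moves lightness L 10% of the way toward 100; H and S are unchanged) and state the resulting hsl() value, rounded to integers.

L moves 10% from 49 toward 100: 49 + 5.1 = 54.1 → 54.
H and S are unchanged.

hsl(171, 70%, 54%)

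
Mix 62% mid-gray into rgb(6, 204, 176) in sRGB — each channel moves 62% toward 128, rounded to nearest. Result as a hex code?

#529d92

Lerp each channel 62% toward 128:
  R: 6 + 0.62×(128−6) = 6 + 75.64 = 81.64 → 82
  G: 204 + 0.62×(128−204) = 204 − 47.12 = 156.88 → 157
  B: 176 + 0.62×(128−176) = 176 − 29.76 = 146.24 → 146
rgb(82, 157, 146) = #529d92.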